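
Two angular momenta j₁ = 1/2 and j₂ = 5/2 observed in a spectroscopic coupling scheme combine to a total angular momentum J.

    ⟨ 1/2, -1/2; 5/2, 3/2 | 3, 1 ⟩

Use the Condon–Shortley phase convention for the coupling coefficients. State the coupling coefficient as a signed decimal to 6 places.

triangle: 0!·1!·5!/7! = 120/5040
(j±m)!: 0!·1!·4!·1!·4!·2! = 1152
prefactor² = (2J+1)·Δ·N² = 192
  k=0: +1/(0!·0!·1!·4!·0!·1!) = 1/24
Σ = 1/24  ⇒  CG² = 192·(1/24)² = 1/3
CG = +√(1/3) = +0.577350

+√(1/3) = +0.577350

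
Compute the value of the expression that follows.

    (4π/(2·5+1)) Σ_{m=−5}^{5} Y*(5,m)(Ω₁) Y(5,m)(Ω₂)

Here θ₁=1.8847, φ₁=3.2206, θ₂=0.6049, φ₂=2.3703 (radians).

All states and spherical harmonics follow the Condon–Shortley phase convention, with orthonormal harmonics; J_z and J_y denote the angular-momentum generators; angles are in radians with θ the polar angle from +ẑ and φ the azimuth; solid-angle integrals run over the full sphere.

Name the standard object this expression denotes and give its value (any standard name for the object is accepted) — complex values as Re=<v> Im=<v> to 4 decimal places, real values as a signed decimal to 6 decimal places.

This sum is the spherical-harmonic addition theorem: it equals the Legendre polynomial P_l(cos γ) of the angle γ between the two directions.
Expand P_5 via completeness: Σ_{m} conj(Y_{5,m}) at Ω₁ times Y_{5,m} at Ω₂ —
  m=-5: Y*=-0.33346 - 0.13904j  Y=0.02085 + 0.01810j  product -0.00444 - 0.00893j
  m=-4: Y*=-0.35253 - 0.11527j  Y=-0.12606 + 0.00712j  product 0.04526 + 0.01202j
  m=-3: Y*=0.04107 + 0.00992j  Y=0.21907 - 0.23844j  product 0.01136 - 0.00762j
  m=-2: Y*=0.33379 + 0.05319j  Y=0.01310 + 0.46409j  product -0.02031 + 0.15560j
  m=-1: Y*=0.04370 + 0.00346j  Y=-0.14903 - 0.14489j  product -0.00601 - 0.00685j
  m=+0: Y*=-0.32135 + 0.00000j  Y=-0.33875 + 0.00000j  product 0.10885 + 0.00000j
  m=+1: Y*=-0.04370 + 0.00346j  Y=0.14903 - 0.14489j  product -0.00601 + 0.00685j
  m=+2: Y*=0.33379 - 0.05319j  Y=0.01310 - 0.46409j  product -0.02031 - 0.15560j
  m=+3: Y*=-0.04107 + 0.00992j  Y=-0.21907 - 0.23844j  product 0.01136 + 0.00762j
  m=+4: Y*=-0.35253 + 0.11527j  Y=-0.12606 - 0.00712j  product 0.04526 - 0.01202j
  m=+5: Y*=0.33346 - 0.13904j  Y=-0.02085 + 0.01810j  product -0.00444 + 0.00893j
Σ over m = 0.16058 - 0.00000j; ×(4π/11) → 0.18345 - 0.00000j. Real part: 0.183451

Legendre polynomial (addition theorem), +0.183451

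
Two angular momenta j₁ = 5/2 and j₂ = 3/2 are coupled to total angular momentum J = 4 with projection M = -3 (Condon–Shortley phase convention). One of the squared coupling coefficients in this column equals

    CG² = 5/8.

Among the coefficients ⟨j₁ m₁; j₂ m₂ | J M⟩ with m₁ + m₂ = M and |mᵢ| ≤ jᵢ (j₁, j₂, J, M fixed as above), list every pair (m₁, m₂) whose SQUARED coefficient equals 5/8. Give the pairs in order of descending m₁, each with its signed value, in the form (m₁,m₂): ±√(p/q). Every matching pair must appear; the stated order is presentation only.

Admissible pairs with m₁+m₂ = M = -3: (-5/2,-1/2), (-3/2,-3/2)
  (m₁,m₂)=(-3/2,-3/2): CG² = 5/8, CG = +√(5/8)   ← matches the target
  (m₁,m₂)=(-5/2,-1/2): CG² = 3/8, CG = +√(3/8)
Pairs with CG² = 5/8: (-3/2,-3/2): +√(5/8)

(-3/2,-3/2): +√(5/8)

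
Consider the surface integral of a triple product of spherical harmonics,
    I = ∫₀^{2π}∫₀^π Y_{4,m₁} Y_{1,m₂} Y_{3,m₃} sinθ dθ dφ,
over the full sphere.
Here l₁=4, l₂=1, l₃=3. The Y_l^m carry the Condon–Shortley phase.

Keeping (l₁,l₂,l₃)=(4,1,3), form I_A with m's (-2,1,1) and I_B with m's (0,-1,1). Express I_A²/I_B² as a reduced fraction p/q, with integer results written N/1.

5/2

l's match ⇒ only the (l;m) 3-j factors differ between A and B.
A: triangle coeff Δ(4,1,3) = 1/252; Σ_t [2,2]: t=2:+1/96 = 1/96; (3j)²=5/84 [(4 1 3; -2 1 1)], sign=+1
B: triangle coeff Δ(4,1,3) = 1/252; Σ_t [0,0]: t=0:+1/96 = 1/96; (3j)²=1/42 [(4 1 3; 0 -1 1)], sign=+1
I_A²/I_B² = (5/84)/(1/42) = 5/2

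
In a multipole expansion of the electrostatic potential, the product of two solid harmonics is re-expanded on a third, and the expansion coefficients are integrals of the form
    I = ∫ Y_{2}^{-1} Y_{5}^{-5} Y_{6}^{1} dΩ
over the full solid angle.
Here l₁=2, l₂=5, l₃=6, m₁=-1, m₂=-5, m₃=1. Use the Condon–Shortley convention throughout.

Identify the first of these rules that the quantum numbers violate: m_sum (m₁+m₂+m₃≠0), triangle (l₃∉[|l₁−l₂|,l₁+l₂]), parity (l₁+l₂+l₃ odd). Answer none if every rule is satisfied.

m_sum

azimuthal sum: -1 − 5 + 1 = -5  ✗
3 ≤ 6 ≤ 7 (triangle on l)
L = 2 + 5 + 6 = 13 (odd)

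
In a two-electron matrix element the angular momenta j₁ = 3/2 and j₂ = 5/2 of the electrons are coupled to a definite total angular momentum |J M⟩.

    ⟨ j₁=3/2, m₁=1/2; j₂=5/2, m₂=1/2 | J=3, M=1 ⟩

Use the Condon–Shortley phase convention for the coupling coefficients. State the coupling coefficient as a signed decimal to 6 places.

+0.129099

triangle: 1!·2!·4!/8! = 48/40320
(j±m)!: 2!·1!·3!·2!·4!·2! = 1152
prefactor² = (2J+1)·Δ·N² = 48/5
  k=0: +1/(0!·1!·1!·3!·1!·1!) = 1/6
  k=1: −1/(1!·0!·0!·2!·2!·2!) = -1/8
Σ = 1/24  ⇒  CG² = 48/5·(1/24)² = 1/60
CG = +√(1/60) = +0.129099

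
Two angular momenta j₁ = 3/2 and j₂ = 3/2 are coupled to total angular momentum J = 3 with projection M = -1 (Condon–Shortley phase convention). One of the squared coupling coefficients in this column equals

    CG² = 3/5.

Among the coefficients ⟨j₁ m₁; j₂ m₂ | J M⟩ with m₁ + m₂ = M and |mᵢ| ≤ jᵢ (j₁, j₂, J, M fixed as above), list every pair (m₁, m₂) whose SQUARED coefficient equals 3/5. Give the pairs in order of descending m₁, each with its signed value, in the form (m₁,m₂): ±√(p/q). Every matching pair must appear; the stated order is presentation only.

Admissible pairs with m₁+m₂ = M = -1: (-3/2,1/2), (-1/2,-1/2), (1/2,-3/2)
  (m₁,m₂)=(1/2,-3/2): CG² = 1/5, CG = +√(1/5)
  (m₁,m₂)=(-1/2,-1/2): CG² = 3/5, CG = +√(3/5)   ← matches the target
  (m₁,m₂)=(-3/2,1/2): CG² = 1/5, CG = +√(1/5)
Pairs with CG² = 3/5: (-1/2,-1/2): +√(3/5)

(-1/2,-1/2): +√(3/5)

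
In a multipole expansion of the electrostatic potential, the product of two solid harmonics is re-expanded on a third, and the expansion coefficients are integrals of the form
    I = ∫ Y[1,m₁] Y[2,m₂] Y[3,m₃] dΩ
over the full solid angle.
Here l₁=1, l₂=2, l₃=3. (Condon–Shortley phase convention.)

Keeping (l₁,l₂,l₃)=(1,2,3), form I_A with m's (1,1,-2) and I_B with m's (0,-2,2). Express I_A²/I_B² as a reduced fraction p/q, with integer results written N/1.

2/1

l's match ⇒ only the (l;m) 3-j factors differ between A and B.
A: triangle coeff Δ(1,2,3) = 1/105; Σ_t [0,0]: t=0:+1/12 = 1/12; (3j)²=2/21 [(1 2 3; 1 1 -2)], sign=-1
B: triangle coeff Δ(1,2,3) = 1/105; Σ_t [0,0]: t=0:+1/24 = 1/24; (3j)²=1/21 [(1 2 3; 0 -2 2)], sign=-1
I_A²/I_B² = (2/21)/(1/21) = 2/1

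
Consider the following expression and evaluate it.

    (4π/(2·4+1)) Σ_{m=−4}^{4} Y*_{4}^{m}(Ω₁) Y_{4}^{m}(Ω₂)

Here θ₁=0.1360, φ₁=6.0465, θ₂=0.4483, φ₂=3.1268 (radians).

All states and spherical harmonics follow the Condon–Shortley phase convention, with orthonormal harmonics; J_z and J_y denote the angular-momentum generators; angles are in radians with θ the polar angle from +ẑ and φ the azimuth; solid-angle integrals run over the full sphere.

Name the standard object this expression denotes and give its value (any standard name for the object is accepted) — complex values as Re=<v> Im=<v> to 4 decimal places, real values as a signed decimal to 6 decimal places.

Legendre polynomial (addition theorem), -0.110686

This sum is the spherical-harmonic addition theorem: it equals the Legendre polynomial P_l(cos γ) of the angle γ between the two directions.
Expand P_4 via completeness: Σ_{m} conj(Y_{4,m}) at Ω₁ times Y_{4,m} at Ω₂ —
  [-4]  conj(Y_{4,-4})(Ω₁) = +0.000087-0.000121i ; Y_{4,-4}(Ω₂) = +0.015591+0.000924i ; Δ = +0.000001-0.000002i
  [-3]  conj(Y_{4,-3})(Ω₁) = +0.002344-0.002015i ; Y_{4,-3}(Ω₂) = -0.091758-0.004075i ; Δ = -0.000223+0.000175i
  [-2]  conj(Y_{4,-2})(Ω₁) = +0.032134-0.016460i ; Y_{4,-2}(Ω₂) = +0.294298+0.008709i ; Δ = +0.009600-0.004564i
  [-1]  conj(Y_{4,-1})(Ω₁) = +0.239162-0.057687i ; Y_{4,-1}(Ω₂) = -0.496097-0.007339i ; Δ = -0.119071+0.026863i
  [+0]  conj(Y_{4,0})(Ω₁) = +0.769752-0.000000i ; Y_{4,0}(Ω₂) = +0.182021+0.000000i ; Δ = +0.140111+0.000000i
  [+1]  conj(Y_{4,1})(Ω₁) = -0.239162-0.057687i ; Y_{4,1}(Ω₂) = +0.496097-0.007339i ; Δ = -0.119071-0.026863i
  [+2]  conj(Y_{4,2})(Ω₁) = +0.032134+0.016460i ; Y_{4,2}(Ω₂) = +0.294298-0.008709i ; Δ = +0.009600+0.004564i
  [+3]  conj(Y_{4,3})(Ω₁) = -0.002344-0.002015i ; Y_{4,3}(Ω₂) = +0.091758-0.004075i ; Δ = -0.000223-0.000175i
  [+4]  conj(Y_{4,4})(Ω₁) = +0.000087+0.000121i ; Y_{4,4}(Ω₂) = +0.015591-0.000924i ; Δ = +0.000001+0.000002i
Σ over m = -0.079273-0.000000i; ×(4π/9) → -0.110686-0.000000i. Real part: -0.110686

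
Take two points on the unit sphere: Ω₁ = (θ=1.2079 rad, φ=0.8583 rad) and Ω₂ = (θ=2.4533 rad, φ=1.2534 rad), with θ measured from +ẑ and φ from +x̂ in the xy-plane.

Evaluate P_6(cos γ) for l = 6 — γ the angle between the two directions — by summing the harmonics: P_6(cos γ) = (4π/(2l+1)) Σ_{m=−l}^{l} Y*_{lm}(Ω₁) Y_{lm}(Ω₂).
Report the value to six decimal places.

Addition theorem: P_6(cos γ) = (4π/13) Σ_m Y*_{lm}(Ω₁) Y_{lm}(Ω₂), m = −6…6:
  m=-6: Y*=(0.136612, -0.292142)  Y=(0.010392, -0.029987)  product (-0.007341, -0.007132)
  m=-5: Y*=(-0.173321, -0.387190)  Y=(-0.133653, -0.002163)  product (0.022327, 0.052124)
  m=-4: Y*=(-0.100793, -0.030254)  Y=(0.095845, 0.308517)  product (-0.000326, -0.033996)
  m=-3: Y*=(0.257247, -0.163689)  Y=(0.374141, -0.266317)  product (0.052653, -0.129752)
  m=-2: Y*=(0.030778, -0.209597)  Y=(-0.212136, -0.156234)  product (-0.039275, 0.039654)
  m=-1: Y*=(0.155840, 0.180396)  Y=(0.072745, -0.221443)  product (0.051284, -0.021387)
  m=+0: Y*=(0.234674, -0.000000)  Y=(-0.344568, 0.000000)  product (-0.080861, 0.000000)
  m=+1: Y*=(-0.155840, 0.180396)  Y=(-0.072745, -0.221443)  product (0.051284, 0.021387)
  m=+2: Y*=(0.030778, 0.209597)  Y=(-0.212136, 0.156234)  product (-0.039275, -0.039654)
  m=+3: Y*=(-0.257247, -0.163689)  Y=(-0.374141, -0.266317)  product (0.052653, 0.129752)
  m=+4: Y*=(-0.100793, 0.030254)  Y=(0.095845, -0.308517)  product (-0.000326, 0.033996)
  m=+5: Y*=(0.173321, -0.387190)  Y=(0.133653, -0.002163)  product (0.022327, -0.052124)
  m=+6: Y*=(0.136612, 0.292142)  Y=(0.010392, 0.029987)  product (-0.007341, 0.007132)
Total Σ_m = (0.077782, 0.000000). Multiply by 0.966644: (0.075188, 0.000000). P_6(cos γ) = 0.075188

0.075188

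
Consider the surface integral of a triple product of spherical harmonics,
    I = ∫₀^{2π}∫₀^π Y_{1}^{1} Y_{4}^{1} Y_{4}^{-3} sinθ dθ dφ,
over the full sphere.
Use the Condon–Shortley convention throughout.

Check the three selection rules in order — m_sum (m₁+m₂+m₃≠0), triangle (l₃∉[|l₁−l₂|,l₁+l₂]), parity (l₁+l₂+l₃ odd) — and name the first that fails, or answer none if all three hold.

m_sum

azimuthal sum: 1 + 1 − 3 = -1  ✗
3 ≤ 4 ≤ 5 (triangle on l)
L = 1 + 4 + 4 = 9 (odd)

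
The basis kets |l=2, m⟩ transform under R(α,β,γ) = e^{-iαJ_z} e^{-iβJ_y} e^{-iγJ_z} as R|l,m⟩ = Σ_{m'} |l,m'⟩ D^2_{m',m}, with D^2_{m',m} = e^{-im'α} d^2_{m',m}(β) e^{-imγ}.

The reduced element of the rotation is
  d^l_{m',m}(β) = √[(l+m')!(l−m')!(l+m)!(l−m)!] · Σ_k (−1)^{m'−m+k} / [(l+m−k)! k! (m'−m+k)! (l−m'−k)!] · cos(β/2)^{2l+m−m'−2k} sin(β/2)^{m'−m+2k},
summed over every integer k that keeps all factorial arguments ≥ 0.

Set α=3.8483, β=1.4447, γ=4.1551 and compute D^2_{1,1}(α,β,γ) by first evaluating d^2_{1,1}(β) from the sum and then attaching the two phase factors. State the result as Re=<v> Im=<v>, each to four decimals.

Re=0.0627 Im=0.4166

D^2_{1,1}(3.8483,1.4447,4.1551) = e^{-i·1·3.8483}·d^2_{1,1}(1.4447)·e^{-i·1·4.1551}. Compute d first:
Half-angle: c=0.750254, s=0.661150. N=√(6·1·6·1)=6.000000
Admissible k: 0..1 (factorial args all ≥0)
  k=0: (−1)^0·6.0000/(6)·0.7503^4·0.6611^0 = +0.316835
  k=1: (−1)^1·6.0000/(2)·0.7503^2·0.6611^2 = -0.738138
d^2_{1,1}(1.4447) = +0.316835 -0.738138 = -0.421303
D = (-0.760504+0.649333i)·(-0.421303)·(-0.528887+0.848692i) = +0.062716+0.416608i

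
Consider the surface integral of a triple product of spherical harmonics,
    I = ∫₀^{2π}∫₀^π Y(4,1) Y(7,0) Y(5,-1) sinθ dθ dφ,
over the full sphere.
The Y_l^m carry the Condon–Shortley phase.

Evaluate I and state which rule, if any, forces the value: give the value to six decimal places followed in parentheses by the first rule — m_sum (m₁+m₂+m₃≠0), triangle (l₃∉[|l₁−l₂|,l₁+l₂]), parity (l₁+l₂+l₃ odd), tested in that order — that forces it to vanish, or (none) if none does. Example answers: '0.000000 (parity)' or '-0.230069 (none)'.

0.017039 (none)

m-sum 0 ✓  L=16 even ✓  3≤5≤11 ✓
Π(2lᵢ+1) = 9×15×11 = 1485
triangle coeff Δ(4,7,5) = 1/6126120
Σ_t [2,4]: t=2:+1/69120 t=3:−1/20736 t=4:+1/69120 = -1/51840
(3j)²=280/21879 [(4 7 5; 0 0 0)], sign=+1
Σ_t [1,3]: t=1:−1/345600 t=2:+1/34560 t=3:−1/41472 = 1/518400
(3j)²=7/36465 [(4 7 5; 1 0 -1)], sign=+1
⇒ 4πI² = 1960/537251
I = (+1)√(1960/537251/(4π)) = 0.01703862
No selection rule forces the value: the integral is nonzero (none).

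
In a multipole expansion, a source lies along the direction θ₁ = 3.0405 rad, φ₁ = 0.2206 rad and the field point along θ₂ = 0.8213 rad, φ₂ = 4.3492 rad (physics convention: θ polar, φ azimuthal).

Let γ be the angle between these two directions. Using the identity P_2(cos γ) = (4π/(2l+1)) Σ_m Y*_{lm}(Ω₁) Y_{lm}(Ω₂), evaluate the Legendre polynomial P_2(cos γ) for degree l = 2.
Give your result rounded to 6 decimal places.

Term-by-term m-sum for l=2 (normalisation 4π/5 = 2.513274):
  m=-2: Y*=0.00356 + 0.00168j  Y=-0.15474 - 0.13748j  product -0.00032 - 0.00075j
  m=-1: Y*=-0.07569 - 0.01697j  Y=-0.13687 + 0.36015j  product 0.01647 - 0.02494j
  m=+0: Y*=0.62115 + 0.00000j  Y=0.12376 + 0.00000j  product 0.07687 + 0.00000j
  m=+1: Y*=0.07569 - 0.01697j  Y=0.13687 + 0.36015j  product 0.01647 + 0.02494j
  m=+2: Y*=0.00356 - 0.00168j  Y=-0.15474 + 0.13748j  product -0.00032 + 0.00075j
Σ over m = 0.10918 + 0.00000j; ×(4π/5) → 0.27439 + 0.00000j. Real part: 0.274390

0.274390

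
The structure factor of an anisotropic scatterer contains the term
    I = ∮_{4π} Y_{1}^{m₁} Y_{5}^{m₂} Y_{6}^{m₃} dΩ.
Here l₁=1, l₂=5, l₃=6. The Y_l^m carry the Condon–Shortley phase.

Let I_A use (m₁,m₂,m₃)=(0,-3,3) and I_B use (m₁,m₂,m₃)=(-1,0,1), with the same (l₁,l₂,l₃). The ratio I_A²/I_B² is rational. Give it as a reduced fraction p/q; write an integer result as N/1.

Shared (l₁,l₂,l₃)=(1,5,6): N and (l;000)² cancel in I_A²/I_B².
A: Δ = 0!·2!·10!/13! = 1/858; Racah Σ t=0..0: t=0:+1/80640 = 1/80640; ⇒ 3j(1 5 6; 0 -3 3)² = 9/286, sgn -1
B: Δ = 0!·2!·10!/13! = 1/858; Racah Σ t=0..0: t=0:+1/28800 = 1/28800; ⇒ 3j(1 5 6; -1 0 1)² = 7/286, sgn -1
I_A²/I_B² = (9/286)/(7/286) = 9/7

9/7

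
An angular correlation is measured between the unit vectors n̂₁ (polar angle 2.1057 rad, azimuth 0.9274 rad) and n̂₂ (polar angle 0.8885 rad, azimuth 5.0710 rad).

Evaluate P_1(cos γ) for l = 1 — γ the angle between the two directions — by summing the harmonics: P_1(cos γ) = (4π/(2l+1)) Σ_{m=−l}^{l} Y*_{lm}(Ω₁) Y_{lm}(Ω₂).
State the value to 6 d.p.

Term-by-term m-sum for l=1 (normalisation 4π/3 = 4.188790):
  m=-1: (0.178316, 0.237806) × (0.094113, 0.251089) = (-0.042929, 0.067154)  (running Σ = (-0.042929, 0.067154))
  m=0: (-0.249069, -0.000000) × (0.308101, 0.000000) = (-0.076739, -0.000000)  (running Σ = (-0.119667, 0.067154))
  m=1: (-0.178316, 0.237806) × (-0.094113, 0.251089) = (-0.042929, -0.067154)  (running Σ = (-0.162596, 0.000000))
Total Σ_m = (-0.162596, 0.000000). Multiply by 4.188790: (-0.681081, 0.000000). P_1(cos γ) = -0.681081

-0.681081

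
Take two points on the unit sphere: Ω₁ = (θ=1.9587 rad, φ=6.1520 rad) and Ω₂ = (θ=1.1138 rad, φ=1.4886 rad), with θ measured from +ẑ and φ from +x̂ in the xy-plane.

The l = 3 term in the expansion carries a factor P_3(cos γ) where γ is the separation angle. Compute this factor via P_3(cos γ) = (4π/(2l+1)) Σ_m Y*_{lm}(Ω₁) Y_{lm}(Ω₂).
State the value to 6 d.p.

0.289013

Summing Y*_{l m}(θ₁,φ₁)·Y_{l m}(θ₂,φ₂) over m ∈ [−3, 3]; prefactor 4π/(2·3+1) = 1.795196:
  term(m=-3) = 0.01461 + 0.09871j   from Y*(Ω₁)=0.30567 - 0.12692j, Y(Ω₂)=-0.07360 + 0.29239j
  term(m=-2) = 0.11972 - 0.01177j   from Y*(Ω₁)=-0.31992 + 0.08592j, Y(Ω₂)=-0.35826 - 0.05943j
  term(m=-1) = -0.00003 - 0.00065j   from Y*(Ω₁)=-0.08442 + 0.01114j, Y(Ω₂)=-0.00063 + 0.00765j
  term(m=+0) = -0.10761 + 0.00000j   from Y*(Ω₁)=0.32248 + 0.00000j, Y(Ω₂)=-0.33369 + 0.00000j
  term(m=+1) = -0.00003 + 0.00065j   from Y*(Ω₁)=0.08442 + 0.01114j, Y(Ω₂)=0.00063 + 0.00765j
  term(m=+2) = 0.11972 + 0.01177j   from Y*(Ω₁)=-0.31992 - 0.08592j, Y(Ω₂)=-0.35826 + 0.05943j
  term(m=+3) = 0.01461 - 0.09871j   from Y*(Ω₁)=-0.30567 - 0.12692j, Y(Ω₂)=0.07360 + 0.29239j
Σ over m = 0.16099 + 0.00000j; ×(4π/7) → 0.28901 + 0.00000j. Real part: 0.289013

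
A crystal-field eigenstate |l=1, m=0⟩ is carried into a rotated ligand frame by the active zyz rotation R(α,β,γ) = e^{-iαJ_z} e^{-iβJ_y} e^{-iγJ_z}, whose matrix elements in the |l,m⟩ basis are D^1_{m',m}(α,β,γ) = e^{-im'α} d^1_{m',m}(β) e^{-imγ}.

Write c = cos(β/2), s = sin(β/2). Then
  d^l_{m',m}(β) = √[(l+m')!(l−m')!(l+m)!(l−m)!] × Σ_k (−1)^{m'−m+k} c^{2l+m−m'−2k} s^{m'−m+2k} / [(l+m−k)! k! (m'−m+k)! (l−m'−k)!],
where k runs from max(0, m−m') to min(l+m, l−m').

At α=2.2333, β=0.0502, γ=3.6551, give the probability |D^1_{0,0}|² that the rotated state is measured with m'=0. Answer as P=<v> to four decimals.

P=0.9975

D^1_{0,0}(2.2333,0.0502,3.6551) = e^{-i·0·2.2333}·d^1_{0,0}(0.0502)·e^{-i·0·3.6551}. Compute d first:
With c≡cos(β/2)=0.999685 and s≡sin(β/2)=0.025097, N=[1·1·1·1]^{1/2}=1.000000
k: max(0,(0)−(0))=0 … min(1+(0),1−(0))=1
  k=0: (−1)^0·1.0000/(1)·0.9997^2·0.0251^0 = +0.999370
  k=1: (−1)^1·1.0000/(1)·0.9997^0·0.0251^2 = -0.000630
d^1_{0,0}(0.0502) = +0.999370 -0.000630 = +0.998740
|D^1_{0,0}|² = |d^1_{0,0}(β)|² = (+0.998740)² = 0.997482 (the z-rotation phases have unit modulus)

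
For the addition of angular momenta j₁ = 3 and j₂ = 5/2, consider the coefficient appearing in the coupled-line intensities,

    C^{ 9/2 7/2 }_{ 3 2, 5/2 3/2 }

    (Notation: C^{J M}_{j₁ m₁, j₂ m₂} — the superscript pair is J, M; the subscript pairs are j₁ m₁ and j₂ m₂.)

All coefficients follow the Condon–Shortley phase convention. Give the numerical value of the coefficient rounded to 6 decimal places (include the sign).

+0.100504

j₁+j₂−J=1  J+j₁−j₂=5  J−j₁+j₂=4  j₁+j₂+J+1=11
(j₁±m₁, j₂±m₂, J±M) = (5,1,4,1,8,1)
P² = 921600/11
sum k=0..1:
  [0] +1/576 = 1/576
  [1] −1/720 = -1/720
S = 1/2880
C² = P²·S² = 1/99 ; C = +0.100504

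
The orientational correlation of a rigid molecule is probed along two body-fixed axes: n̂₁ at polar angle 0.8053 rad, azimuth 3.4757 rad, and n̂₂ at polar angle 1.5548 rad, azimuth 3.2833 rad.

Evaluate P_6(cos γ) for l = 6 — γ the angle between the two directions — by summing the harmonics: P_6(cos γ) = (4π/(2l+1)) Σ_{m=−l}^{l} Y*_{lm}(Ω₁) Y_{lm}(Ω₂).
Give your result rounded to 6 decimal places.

Expand P_6 via completeness: Σ_{m} conj(Y_{6,m}) at Ω₁ times Y_{6,m} at Ω₂ —
  m=-6: Y*=-0.02854 + 0.06160j  Y=0.31849 - 0.36273j  product 0.01325 + 0.02997j
  m=-5: Y*=0.02250 - 0.22486j  Y=-0.02031 + 0.01741j  product 0.00346 + 0.00496j
  m=-4: Y*=0.09588 + 0.40157j  Y=-0.29998 + 0.19094j  product -0.10544 - 0.10216j
  m=-3: Y*=-0.20778 - 0.32525j  Y=0.02844 - 0.01287j  product -0.01010 - 0.00657j
  m=-2: Y*=-0.00470 - 0.00371j  Y=0.31118 - 0.09063j  product -0.00180 - 0.00073j
  m=-1: Y*=0.34934 + 0.12126j  Y=-0.03256 + 0.00465j  product -0.01194 - 0.00233j
  m=+0: Y*=-0.10382 + 0.00000j  Y=-0.31614 + 0.00000j  product 0.03282 + 0.00000j
  m=+1: Y*=-0.34934 + 0.12126j  Y=0.03256 + 0.00465j  product -0.01194 + 0.00233j
  m=+2: Y*=-0.00470 + 0.00371j  Y=0.31118 + 0.09063j  product -0.00180 + 0.00073j
  m=+3: Y*=0.20778 - 0.32525j  Y=-0.02844 - 0.01287j  product -0.01010 + 0.00657j
  m=+4: Y*=0.09588 - 0.40157j  Y=-0.29998 - 0.19094j  product -0.10544 + 0.10216j
  m=+5: Y*=-0.02250 - 0.22486j  Y=0.02031 + 0.01741j  product 0.00346 - 0.00496j
  m=+6: Y*=-0.02854 - 0.06160j  Y=0.31849 + 0.36273j  product 0.01325 - 0.02997j
Total Σ_m = -0.19230 + 0.00000j. Multiply by 0.966644: -0.18589 + 0.00000j. P_6(cos γ) = -0.185887

-0.185887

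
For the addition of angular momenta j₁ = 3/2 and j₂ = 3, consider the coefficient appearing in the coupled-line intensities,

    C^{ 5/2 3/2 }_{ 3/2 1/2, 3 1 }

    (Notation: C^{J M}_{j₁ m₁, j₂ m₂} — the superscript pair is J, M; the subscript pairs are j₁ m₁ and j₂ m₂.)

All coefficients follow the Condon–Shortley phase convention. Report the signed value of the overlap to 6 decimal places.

j₁+j₂−J=2  J+j₁−j₂=1  J−j₁+j₂=4  j₁+j₂+J+1=8
(j₁±m₁, j₂±m₂, J±M) = (2,1,4,2,4,1)
P² = 576/35
sum k=0..1:
  [0] +1/48 = 1/48
  [1] −1/6 = -1/6
S = -7/48
C² = P²·S² = 7/20 ; C = -0.591608

-0.591608  (= −√(7/20))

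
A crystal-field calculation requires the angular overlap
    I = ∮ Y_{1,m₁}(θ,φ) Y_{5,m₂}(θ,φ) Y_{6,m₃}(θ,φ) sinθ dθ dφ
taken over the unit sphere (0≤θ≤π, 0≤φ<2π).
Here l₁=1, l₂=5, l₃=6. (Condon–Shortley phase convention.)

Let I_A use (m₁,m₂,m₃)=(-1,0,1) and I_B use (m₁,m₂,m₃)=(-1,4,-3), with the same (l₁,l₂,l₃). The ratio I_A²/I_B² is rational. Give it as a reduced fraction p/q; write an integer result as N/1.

7/1

Same 1,5,6: normalisation and zero-m 3j drop out of the ratio.
A: Δ: 0! 2! 10! / 13! → 1/858; sum: t=0:+1/28800 = 1/28800; 3j²(1 5 6; -1 0 1) = Δ·Π!·Σ² = 7/286  (sign -1)
B: Δ: 0! 2! 10! / 13! → 1/858; sum: t=0:+1/725760 = 1/725760; 3j²(1 5 6; -1 4 -3) = Δ·Π!·Σ² = 1/286  (sign -1)
I_A²/I_B² = (7/286)/(1/286) = 7/1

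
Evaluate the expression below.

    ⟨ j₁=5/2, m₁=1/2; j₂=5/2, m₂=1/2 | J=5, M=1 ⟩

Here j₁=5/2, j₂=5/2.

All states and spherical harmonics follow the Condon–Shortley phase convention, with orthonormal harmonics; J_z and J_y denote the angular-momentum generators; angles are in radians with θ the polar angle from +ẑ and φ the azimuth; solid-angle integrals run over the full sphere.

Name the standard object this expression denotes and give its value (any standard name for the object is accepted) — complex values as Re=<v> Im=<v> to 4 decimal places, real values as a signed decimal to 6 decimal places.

This is a Clebsch–Gordan (vector-coupling) coefficient.
triangle: 0!×5!×5!/11! = 14400/39916800
(j±m)!: 3!×2!×3!×2!×6!×4! = 2488320
prefactor² = (2J+1)×Δ×N² = 69120/7
  k=0: +1/(0!×0!×2!×3!×3!×2!) = 1/144
Σ = 1/144  ⇒  CG² = 69120/7×(1/144)² = 10/21
CG = +√(10/21) = +0.690066

Clebsch–Gordan coefficient, +√(10/21) ≈ +0.690066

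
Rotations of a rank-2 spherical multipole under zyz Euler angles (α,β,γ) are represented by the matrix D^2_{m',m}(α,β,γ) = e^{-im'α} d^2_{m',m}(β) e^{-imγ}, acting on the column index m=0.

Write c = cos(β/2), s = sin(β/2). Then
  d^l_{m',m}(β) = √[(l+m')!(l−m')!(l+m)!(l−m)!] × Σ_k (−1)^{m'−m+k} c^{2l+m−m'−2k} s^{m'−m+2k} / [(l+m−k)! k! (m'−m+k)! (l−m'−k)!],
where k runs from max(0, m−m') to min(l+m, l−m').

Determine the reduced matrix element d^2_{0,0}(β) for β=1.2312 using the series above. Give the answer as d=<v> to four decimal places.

d=-0.3336

d^2_{0,0}(β=1.2312) via the finite sum:
With c≡cos(β/2)=0.816427 and s≡sin(β/2)=0.577448, N=[2·2·2·2]^{1/2}=4.000000
Admissible k: 0..2 (factorial args all ≥0)
  k=0: (−1)^0·4.0000/(4)·0.8164^4·0.5774^0 = +0.444293
  k=1: (−1)^1·4.0000/(1)·0.8164^2·0.5774^2 = -0.889040
  k=2: (−1)^2·4.0000/(4)·0.8164^0·0.5774^4 = +0.111187
d^2_{0,0}(1.2312) = +0.444293 -0.889040 +0.111187 = -0.333560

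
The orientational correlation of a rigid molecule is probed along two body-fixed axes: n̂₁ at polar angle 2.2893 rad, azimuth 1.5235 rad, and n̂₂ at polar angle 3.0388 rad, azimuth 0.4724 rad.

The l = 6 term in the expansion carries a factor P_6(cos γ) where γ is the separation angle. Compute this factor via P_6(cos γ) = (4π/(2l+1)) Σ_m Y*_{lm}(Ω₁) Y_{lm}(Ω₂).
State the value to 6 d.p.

-0.102891

Term-by-term m-sum for l=6 (normalisation 4π/13 = 0.966644):
  m=-6: (-0.08440 + 0.02462j) × (-0.00000 - 0.00000j) = 0.00000 + 0.00000j  (running Σ = 0.00000 + 0.00000j)
  m=-5: (-0.06239 - 0.25890j) × (0.00001 + 0.00001j) = 0.00000 - 0.00000j  (running Σ = 0.00000 - 0.00000j)
  m=-4: (0.42384 - 0.08116j) × (-0.00012 - 0.00037j) = -0.00008 - 0.00015j  (running Σ = -0.00008 - 0.00015j)
  m=-3: (0.04569 + 0.31986j) × (-0.00084 + 0.00545j) = -0.00178 - 0.00002j  (running Σ = -0.00186 - 0.00017j)
  m=-2: (0.11091 - 0.01052j) × (0.03114 - 0.04307j) = 0.00300 - 0.00510j  (running Σ = 0.00114 - 0.00528j)
  m=-1: (0.01741 + 0.36773j) × (-0.28550 + 0.14589j) = -0.05862 - 0.10245j  (running Σ = -0.05748 - 0.10772j)
  m=0: (0.00938 + 0.00000j) × (0.90731 + 0.00000j) = 0.00851 + 0.00000j  (running Σ = -0.04896 - 0.10772j)
  m=1: (-0.01741 + 0.36773j) × (0.28550 + 0.14589j) = -0.05862 + 0.10245j  (running Σ = -0.10758 - 0.00528j)
  m=2: (0.11091 + 0.01052j) × (0.03114 + 0.04307j) = 0.00300 + 0.00510j  (running Σ = -0.10458 - 0.00017j)
  m=3: (-0.04569 + 0.31986j) × (0.00084 + 0.00545j) = -0.00178 + 0.00002j  (running Σ = -0.10636 - 0.00015j)
  m=4: (0.42384 + 0.08116j) × (-0.00012 + 0.00037j) = -0.00008 + 0.00015j  (running Σ = -0.10644 - 0.00000j)
  m=5: (0.06239 - 0.25890j) × (-0.00001 + 0.00001j) = 0.00000 + 0.00000j  (running Σ = -0.10644 + 0.00000j)
  m=6: (-0.08440 - 0.02462j) × (-0.00000 + 0.00000j) = 0.00000 - 0.00000j  (running Σ = -0.10644 + 0.00000j)
Accumulated sum -0.10644 + 0.00000j; after 4π/(2l+1) scaling, -0.10289 + 0.00000j ⇒ P_6 = -0.102891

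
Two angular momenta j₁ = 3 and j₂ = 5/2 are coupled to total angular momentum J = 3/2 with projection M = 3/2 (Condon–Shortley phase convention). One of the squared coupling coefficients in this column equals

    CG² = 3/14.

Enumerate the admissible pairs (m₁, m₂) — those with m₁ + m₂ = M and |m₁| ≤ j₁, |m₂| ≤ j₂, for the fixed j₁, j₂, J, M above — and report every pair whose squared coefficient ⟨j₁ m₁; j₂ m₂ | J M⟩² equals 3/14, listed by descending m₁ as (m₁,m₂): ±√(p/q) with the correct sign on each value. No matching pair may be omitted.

(3,-3/2): +√(3/14)

Admissible pairs with m₁+m₂ = M = 3/2: (-1,5/2), (0,3/2), (1,1/2), (2,-1/2), (3,-3/2)
  (m₁,m₂)=(3,-3/2): CG² = 3/14, CG = +√(3/14)   ← matches the target
  (m₁,m₂)=(2,-1/2): CG² = 2/7, CG = −√(2/7)
  (m₁,m₂)=(1,1/2): CG² = 9/35, CG = +√(9/35)
  (m₁,m₂)=(0,3/2): CG² = 6/35, CG = −√(6/35)
  (m₁,m₂)=(-1,5/2): CG² = 1/14, CG = +√(1/14)
Pairs with CG² = 3/14: (3,-3/2): +√(3/14)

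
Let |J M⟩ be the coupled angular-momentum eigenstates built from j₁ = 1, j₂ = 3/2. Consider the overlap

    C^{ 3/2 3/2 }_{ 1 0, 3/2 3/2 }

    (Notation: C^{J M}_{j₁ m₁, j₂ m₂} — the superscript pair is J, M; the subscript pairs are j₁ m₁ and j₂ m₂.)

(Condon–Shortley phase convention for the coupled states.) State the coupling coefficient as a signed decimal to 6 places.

-0.774597  (= −√(3/5))

√[4·1!1!2!/5! · 1!1!3!0!3!0!] = √(12/5)
  +(−1)^1/∏(1,0,0,2,1,0)! = -1/2  (running -1/2)
⟨..|..⟩ = √(12/5)·(-1/2) = -0.774597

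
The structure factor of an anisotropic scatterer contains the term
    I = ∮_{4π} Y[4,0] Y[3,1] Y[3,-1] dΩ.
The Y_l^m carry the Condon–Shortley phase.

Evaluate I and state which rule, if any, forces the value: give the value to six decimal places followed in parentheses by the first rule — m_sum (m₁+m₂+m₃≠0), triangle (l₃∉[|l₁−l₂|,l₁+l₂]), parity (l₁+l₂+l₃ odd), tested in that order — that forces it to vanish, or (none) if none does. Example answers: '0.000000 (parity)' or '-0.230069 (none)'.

Checks pass: Σm=0; 10 even; l₃=3∈[1,7].
(2·4+1)(2·3+1)(2·3+1) = 441
Δ: 4! 4! 2! / 11! → 1/34650
sum: t=1:−1/72 t=2:+1/16 t=3:−1/72 = 5/144
3j²(4 3 3; 0 0 0) = Δ·Π!·Σ² = 2/77  (sign -1)
sum: t=2:+1/32 t=3:−1/36 t=4:+1/1152 = 5/1152
3j²(4 3 3; 0 1 -1) = Δ·Π!·Σ² = 1/1386  (sign +1)
combine: 4πI² = 441·2/77·1/1386 = 1/121
take √, sign -1: I = -0.02564498
No selection rule forces the value: the integral is nonzero (none).

-0.025645 (none)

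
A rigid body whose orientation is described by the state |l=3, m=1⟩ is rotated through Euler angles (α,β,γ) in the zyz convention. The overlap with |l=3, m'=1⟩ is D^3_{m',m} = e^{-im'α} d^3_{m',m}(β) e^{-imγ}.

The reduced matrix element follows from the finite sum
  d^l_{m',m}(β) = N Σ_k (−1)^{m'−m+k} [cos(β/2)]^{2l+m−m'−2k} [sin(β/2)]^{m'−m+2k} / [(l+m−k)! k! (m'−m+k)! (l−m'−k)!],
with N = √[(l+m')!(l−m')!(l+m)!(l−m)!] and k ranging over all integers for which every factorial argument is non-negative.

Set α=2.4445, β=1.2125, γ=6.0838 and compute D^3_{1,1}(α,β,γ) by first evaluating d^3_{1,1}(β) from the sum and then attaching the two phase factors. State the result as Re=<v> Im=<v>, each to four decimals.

Re=0.2806 Im=0.3511

Split into d^3_{1,1}(β=1.2125) × two z-phases.
With c≡cos(β/2)=0.821791 and s≡sin(β/2)=0.569790, N=[24·2·24·2]^{1/2}=48.000000
k∈{0,1,2} keeps every argument non-negative
  k=0: (−1)^0·48.0000/(48)·0.8218^6·0.5698^0 = +0.308011
  k=1: (−1)^1·48.0000/(6)·0.8218^4·0.5698^2 = -1.184578
  k=2: (−1)^2·48.0000/(8)·0.8218^2·0.5698^4 = +0.427102
d^3_{1,1}(1.2125) = +0.308011 -1.184578 +0.427102 = -0.449464
D = (-0.766712-0.641991i)·(-0.449464)·(+0.980189+0.198067i) = +0.280630+0.351091i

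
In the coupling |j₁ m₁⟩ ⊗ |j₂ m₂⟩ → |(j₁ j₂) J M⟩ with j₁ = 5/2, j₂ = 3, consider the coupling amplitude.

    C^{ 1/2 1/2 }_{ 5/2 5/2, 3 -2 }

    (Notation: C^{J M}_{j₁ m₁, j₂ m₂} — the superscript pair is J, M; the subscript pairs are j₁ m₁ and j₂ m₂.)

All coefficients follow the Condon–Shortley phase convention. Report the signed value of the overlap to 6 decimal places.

+√(1/21) ≈ +0.218218

triangle: 5!×0!×1!/7! = 120/5040
(j±m)!: 5!×0!×1!×5!×1!×0! = 14400
prefactor² = (2J+1)×Δ×N² = 4800/7
  k=0: +1/(0!×5!×0!×1!×0!×0!) = 1/120
Σ = 1/120  ⇒  CG² = 4800/7×(1/120)² = 1/21
CG = +√(1/21) = +0.218218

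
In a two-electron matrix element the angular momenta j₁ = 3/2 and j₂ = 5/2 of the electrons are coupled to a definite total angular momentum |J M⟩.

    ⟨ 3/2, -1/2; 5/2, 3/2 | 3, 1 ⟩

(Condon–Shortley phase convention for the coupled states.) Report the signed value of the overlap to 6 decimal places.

-0.639010  (= −√(49/120))

j₁+j₂−J=1  J+j₁−j₂=2  J−j₁+j₂=4  j₁+j₂+J+1=8
(j₁±m₁, j₂±m₂, J±M) = (1,2,4,1,4,2)
P² = 96/5
sum k=0..1:
  [0] +1/48 = 1/48
  [1] −1/6 = -1/6
S = -7/48
C² = P²·S² = 49/120 ; C = -0.639010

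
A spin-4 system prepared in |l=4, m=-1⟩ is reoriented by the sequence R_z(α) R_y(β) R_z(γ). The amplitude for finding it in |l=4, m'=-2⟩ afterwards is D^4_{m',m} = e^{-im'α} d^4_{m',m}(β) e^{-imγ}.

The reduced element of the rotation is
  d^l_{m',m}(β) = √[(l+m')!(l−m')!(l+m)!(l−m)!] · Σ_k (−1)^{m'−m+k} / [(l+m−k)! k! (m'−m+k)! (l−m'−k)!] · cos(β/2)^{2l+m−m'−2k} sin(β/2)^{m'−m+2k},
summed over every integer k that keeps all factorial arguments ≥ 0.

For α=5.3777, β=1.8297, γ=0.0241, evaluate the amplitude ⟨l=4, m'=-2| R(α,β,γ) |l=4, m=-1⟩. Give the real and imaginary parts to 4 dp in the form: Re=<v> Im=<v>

D^4_{-2,-1}(5.3777,1.8297,0.0241) = e^{-i·-2·5.3777}·d^4_{-2,-1}(1.8297)·e^{-i·-1·0.0241}. Compute d first:
With c≡cos(β/2)=0.609909 and s≡sin(β/2)=0.792471, N=[2·720·6·120]^{1/2}=1018.233765
Admissible k: 1..3 (factorial args all ≥0)
  k=1: (−1)^0·1018.2338/(240)·0.6099^7·0.7925^1 = +0.105555
  k=2: (−1)^1·1018.2338/(48)·0.6099^5·0.7925^3 = -0.891012
  k=3: (−1)^2·1018.2338/(72)·0.6099^3·0.7925^5 = +1.002832
d^4_{-2,-1}(1.8297) = +0.105555 -0.891012 +1.002832 = +0.217375
Attach z-rotation phases: D = e^{-i(-2)(5.3777)}·(+0.217375)·e^{-i(-1)(0.0241)} = -0.046605-0.212320i

Re=-0.0466 Im=-0.2123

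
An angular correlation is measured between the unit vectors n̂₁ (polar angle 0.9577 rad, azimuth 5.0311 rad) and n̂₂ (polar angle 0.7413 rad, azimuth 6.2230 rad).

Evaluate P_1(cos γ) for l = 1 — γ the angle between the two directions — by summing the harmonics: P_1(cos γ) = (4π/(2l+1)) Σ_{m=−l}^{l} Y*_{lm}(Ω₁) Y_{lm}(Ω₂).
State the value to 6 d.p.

Term-by-term m-sum for l=1 (normalisation 4π/3 = 4.188790):
  m=-1: (+0.088541-0.268339i) × (+0.232872+0.014032i) = +0.024384-0.061246i  (running Σ = +0.024384-0.061246i)
  m=0: (+0.281143-0.000000i) × (+0.360389+0.000000i) = +0.101321+0.000000i  (running Σ = +0.125705-0.061246i)
  m=1: (-0.088541-0.268339i) × (-0.232872+0.014032i) = +0.024384+0.061246i  (running Σ = +0.150089+0.000000i)
Σ over m = +0.150089+0.000000i; ×(4π/3) → +0.628692+0.000000i. Real part: 0.628692

0.628692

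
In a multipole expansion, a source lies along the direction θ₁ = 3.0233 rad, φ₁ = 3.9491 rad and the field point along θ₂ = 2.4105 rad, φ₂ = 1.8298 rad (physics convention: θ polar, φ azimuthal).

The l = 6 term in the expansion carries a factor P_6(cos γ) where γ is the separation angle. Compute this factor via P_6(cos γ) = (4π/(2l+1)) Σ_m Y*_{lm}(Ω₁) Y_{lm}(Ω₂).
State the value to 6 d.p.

Addition theorem: P_6(cos γ) = (4π/13) Σ_m Y*_{lm}(Ω₁) Y_{lm}(Ω₂), m = −6…6:
  term(m=-6) = (0.000000, 0.000000)   from Y*(Ω₁)=(0.000000, -0.000001), Y(Ω₂)=(-0.000718, 0.042794)
  term(m=-5) = (-0.000002, -0.000006)   from Y*(Ω₁)=(-0.000024, -0.000030), Y(Ω₂)=(0.159064, 0.045013)
  term(m=-4) = (-0.000144, 0.000200)   from Y*(Ω₁)=(-0.000679, -0.000060), Y(Ω₂)=(0.184164, -0.310900)
  term(m=-3) = (0.003718, 0.000278)   from Y*(Ω₁)=(-0.006277, 0.005495), Y(Ω₂)=(-0.313347, -0.318647)
  term(m=-2) = (-0.005346, -0.010427)   from Y*(Ω₁)=(-0.003076, 0.069509), Y(Ω₂)=(-0.146320, 0.083391)
  term(m=-1) = (0.057663, -0.094367)   from Y*(Ω₁)=(0.250489, 0.261817), Y(Ω₂)=(-0.078169, -0.295029)
  term(m=+0) = (-0.235159, 0.000000)   from Y*(Ω₁)=(0.872983, -0.000000), Y(Ω₂)=(-0.269374, 0.000000)
  term(m=+1) = (0.057663, 0.094367)   from Y*(Ω₁)=(-0.250489, 0.261817), Y(Ω₂)=(0.078169, -0.295029)
  term(m=+2) = (-0.005346, 0.010427)   from Y*(Ω₁)=(-0.003076, -0.069509), Y(Ω₂)=(-0.146320, -0.083391)
  term(m=+3) = (0.003718, -0.000278)   from Y*(Ω₁)=(0.006277, 0.005495), Y(Ω₂)=(0.313347, -0.318647)
  term(m=+4) = (-0.000144, -0.000200)   from Y*(Ω₁)=(-0.000679, 0.000060), Y(Ω₂)=(0.184164, 0.310900)
  term(m=+5) = (-0.000002, 0.000006)   from Y*(Ω₁)=(0.000024, -0.000030), Y(Ω₂)=(-0.159064, 0.045013)
  term(m=+6) = (0.000000, -0.000000)   from Y*(Ω₁)=(0.000000, 0.000001), Y(Ω₂)=(-0.000718, -0.042794)
Accumulated sum (-0.123382, -0.000000); after 4π/(2l+1) scaling, (-0.119266, -0.000000) ⇒ P_6 = -0.119266

-0.119266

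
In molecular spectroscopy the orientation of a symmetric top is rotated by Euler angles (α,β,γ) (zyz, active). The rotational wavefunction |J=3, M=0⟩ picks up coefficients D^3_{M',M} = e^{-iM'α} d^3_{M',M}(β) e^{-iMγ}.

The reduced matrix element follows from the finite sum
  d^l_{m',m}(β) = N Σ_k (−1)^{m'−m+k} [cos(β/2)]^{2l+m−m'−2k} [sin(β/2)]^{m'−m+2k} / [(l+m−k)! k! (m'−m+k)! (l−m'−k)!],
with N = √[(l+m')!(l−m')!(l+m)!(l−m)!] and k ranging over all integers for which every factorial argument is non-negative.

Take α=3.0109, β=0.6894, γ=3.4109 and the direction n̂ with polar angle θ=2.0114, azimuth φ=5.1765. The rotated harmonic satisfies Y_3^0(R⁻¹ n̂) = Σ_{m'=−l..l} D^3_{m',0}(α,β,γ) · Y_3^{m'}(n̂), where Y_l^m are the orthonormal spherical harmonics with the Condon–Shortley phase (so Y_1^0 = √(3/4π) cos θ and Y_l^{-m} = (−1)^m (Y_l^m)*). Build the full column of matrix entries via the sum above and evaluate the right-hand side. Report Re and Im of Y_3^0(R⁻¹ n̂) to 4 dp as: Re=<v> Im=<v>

Re=0.2134 Im=0.0000

Need the full column D^3_{m',0} for m'=−3..3 at α=3.0109, β=0.6894, γ=3.4109.
cos(β/2)=0.941177, sin(β/2)=0.337914
d^3_{-3,0}: single k=3 term ⇒ +0.143863;  D = -0.132946+0.054971i
d^3_{-2,0}: k∈[2..3] ⇒ +0.490748 -0.063260 = +0.427488;  D = +0.412968-0.110471i
d^3_{-1,0}: k∈[1..3] ⇒ +0.864477 -0.334307 +0.014365 = +0.544535;  D = -0.539891+0.070964i
d^3_{0,0}: k∈[0..3] ⇒ +0.695068 -0.806382 +0.103947 -0.001489 = -0.008855;  D = -0.008855+0.000000i
d^3_{1,0}: k∈[0..2] ⇒ -0.864477 +0.334307 -0.014365 = -0.544535;  D = +0.539891+0.070964i
d^3_{2,0}: k∈[0..1] ⇒ +0.490748 -0.063260 = +0.427488;  D = +0.412968+0.110471i
d^3_{3,0}: single k=0 term ⇒ -0.143863;  D = +0.132946+0.054971i
Y_3^{m'}(θ=2.0114,φ=5.1765) and Σ D·Y over m':
  (-0.1329+0.0550i)·(-0.3038-0.0548i)  (+0.4130-0.1105i)·(+0.2137-0.2855i)  (-0.5399+0.0710i)·(-0.0118-0.0237i)  (-0.0089+0.0000i)·(+0.3327+0.0000i)  (+0.5399+0.0710i)·(+0.0118-0.0237i)  (+0.4130+0.1105i)·(+0.2137+0.2855i)  (+0.1329+0.0550i)·(+0.3038-0.0548i)
Y_3^0(R⁻¹ n̂) = +0.213438+0.000000i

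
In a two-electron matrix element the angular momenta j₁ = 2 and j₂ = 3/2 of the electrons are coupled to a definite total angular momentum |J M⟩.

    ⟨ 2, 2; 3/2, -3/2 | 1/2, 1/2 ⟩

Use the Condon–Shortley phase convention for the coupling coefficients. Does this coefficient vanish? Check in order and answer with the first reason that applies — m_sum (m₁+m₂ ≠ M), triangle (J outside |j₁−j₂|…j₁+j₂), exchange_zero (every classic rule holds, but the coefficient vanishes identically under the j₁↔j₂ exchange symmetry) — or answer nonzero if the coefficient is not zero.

m-sum: m₁+m₂ = 2+(-3/2) = 1/2, M = 1/2  ✓
triangle: |j₁−j₂| = 1/2 ≤ J = 1/2 ≤ j₁+j₂ = 7/2  ✓
exchange: j₁≠j₂ or m₁≠m₂ — the exchange symmetry imposes no constraint here
value check: CG = +√(2/5) = +0.632456 ≠ 0

nonzero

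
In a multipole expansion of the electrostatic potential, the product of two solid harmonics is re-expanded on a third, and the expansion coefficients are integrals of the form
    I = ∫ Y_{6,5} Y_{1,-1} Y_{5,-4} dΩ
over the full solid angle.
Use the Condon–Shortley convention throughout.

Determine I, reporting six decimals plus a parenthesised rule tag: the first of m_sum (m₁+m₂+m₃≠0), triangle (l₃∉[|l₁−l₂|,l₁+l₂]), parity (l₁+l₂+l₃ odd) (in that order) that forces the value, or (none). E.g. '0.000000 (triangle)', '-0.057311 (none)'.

-0.303018 (none)

m-sum 0 ✓  L=12 even ✓  5≤5≤7 ✓
Π(2lᵢ+1) = 13×3×11 = 429
triangle coeff Δ(6,1,5) = 1/858
Σ_t [1,1]: t=1:−1/14400 = -1/14400
(3j)²=6/143 [(6 1 5; 0 0 0)], sign=+1
Σ_t [0,0]: t=0:+1/725760 = 1/725760
(3j)²=5/78 [(6 1 5; 5 -1 -4)], sign=-1
⇒ 4πI² = 15/13
I = (-1)√(15/13/(4π)) = -0.30301841
No selection rule forces the value: the integral is nonzero (none).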